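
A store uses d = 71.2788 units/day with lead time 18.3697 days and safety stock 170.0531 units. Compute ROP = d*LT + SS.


d*LT = 71.2788 * 18.3697 = 1309.3702
ROP = 1309.3702 + 170.0531 = 1479.4233

1479.4233 units


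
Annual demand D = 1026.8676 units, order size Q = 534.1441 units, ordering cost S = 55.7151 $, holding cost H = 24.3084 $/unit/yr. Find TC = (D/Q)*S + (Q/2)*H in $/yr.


Ordering cost = D*S/Q = 107.1097
Holding cost = Q*H/2 = 6492.0942
TC = 107.1097 + 6492.0942 = 6599.2040

6599.2040 $/yr


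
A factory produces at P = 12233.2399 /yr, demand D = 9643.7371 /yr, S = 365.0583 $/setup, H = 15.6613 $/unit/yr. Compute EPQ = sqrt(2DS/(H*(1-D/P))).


1 - D/P = 1 - 0.7883 = 0.2117
H*(1-D/P) = 3.3151
2DS = 7041052.5427
EPQ = sqrt(2123904.0058) = 1457.3620

1457.3620 units


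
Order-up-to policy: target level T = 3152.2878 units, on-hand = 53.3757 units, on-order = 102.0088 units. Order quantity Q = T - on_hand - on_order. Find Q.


Inventory position = OH + OO = 53.3757 + 102.0088 = 155.3845
Q = 3152.2878 - 155.3845 = 2996.9033

2996.9033 units


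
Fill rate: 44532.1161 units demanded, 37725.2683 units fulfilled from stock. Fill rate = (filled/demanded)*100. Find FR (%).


FR = 37725.2683 / 44532.1161 * 100 = 84.7147

84.7147%


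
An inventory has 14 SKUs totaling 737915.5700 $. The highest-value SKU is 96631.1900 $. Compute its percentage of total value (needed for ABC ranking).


Top item = 96631.1900
Total = 737915.5700
Percentage = 96631.1900 / 737915.5700 * 100 = 13.0952

13.0952%


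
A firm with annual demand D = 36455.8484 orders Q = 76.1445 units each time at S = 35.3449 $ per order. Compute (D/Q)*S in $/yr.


Number of orders = D/Q = 478.7719
Cost = 478.7719 * 35.3449 = 16922.1456

16922.1456 $/yr


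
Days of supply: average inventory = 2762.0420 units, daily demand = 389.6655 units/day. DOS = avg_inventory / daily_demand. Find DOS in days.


DOS = 2762.0420 / 389.6655 = 7.0882

7.0882 days


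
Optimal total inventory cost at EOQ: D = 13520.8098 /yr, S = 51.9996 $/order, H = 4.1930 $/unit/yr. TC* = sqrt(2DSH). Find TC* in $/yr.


2*D*S*H = 5896001.2169
TC* = sqrt(5896001.2169) = 2428.1683

2428.1683 $/yr


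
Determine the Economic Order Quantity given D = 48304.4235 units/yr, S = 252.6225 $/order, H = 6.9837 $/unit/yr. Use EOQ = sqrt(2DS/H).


2*D*S = 2 * 48304.4235 * 252.6225 = 24405568.4513
2*D*S/H = 3494647.3146
EOQ = sqrt(3494647.3146) = 1869.3976

1869.3976 units


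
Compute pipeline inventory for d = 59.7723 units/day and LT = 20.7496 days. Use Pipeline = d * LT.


Pipeline = 59.7723 * 20.7496 = 1240.2513

1240.2513 units


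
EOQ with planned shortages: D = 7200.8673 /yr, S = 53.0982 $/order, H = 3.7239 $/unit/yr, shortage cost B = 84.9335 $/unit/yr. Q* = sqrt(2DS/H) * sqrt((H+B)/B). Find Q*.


sqrt(2DS/H) = 453.1566
sqrt((H+B)/B) = 1.0217
Q* = 453.1566 * 1.0217 = 462.9843

462.9843 units


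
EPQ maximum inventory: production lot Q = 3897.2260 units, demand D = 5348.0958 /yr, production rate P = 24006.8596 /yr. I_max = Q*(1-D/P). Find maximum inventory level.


D/P = 0.2228
1 - D/P = 0.7772
I_max = 3897.2260 * 0.7772 = 3029.0267

3029.0267 units


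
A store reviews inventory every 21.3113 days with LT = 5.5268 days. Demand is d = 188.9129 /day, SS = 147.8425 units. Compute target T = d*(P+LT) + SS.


P + LT = 26.8381
d*(P+LT) = 188.9129 * 26.8381 = 5070.0633
T = 5070.0633 + 147.8425 = 5217.9058

5217.9058 units


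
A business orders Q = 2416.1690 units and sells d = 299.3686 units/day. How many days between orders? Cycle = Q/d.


Cycle = 2416.1690 / 299.3686 = 8.0709

8.0709 days


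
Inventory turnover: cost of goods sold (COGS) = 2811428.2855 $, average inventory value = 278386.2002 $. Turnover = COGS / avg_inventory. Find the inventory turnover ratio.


Turnover = 2811428.2855 / 278386.2002 = 10.0990

10.0990


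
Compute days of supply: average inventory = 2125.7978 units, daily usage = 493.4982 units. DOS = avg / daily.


DOS = 2125.7978 / 493.4982 = 4.3076

4.3076 days


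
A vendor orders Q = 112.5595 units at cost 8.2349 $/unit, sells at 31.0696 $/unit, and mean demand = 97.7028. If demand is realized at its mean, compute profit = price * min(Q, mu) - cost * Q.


Sales at mu = min(112.5595, 97.7028) = 97.7028
Revenue = 31.0696 * 97.7028 = 3035.5869
Total cost = 8.2349 * 112.5595 = 926.9162
Profit = 3035.5869 - 926.9162 = 2108.6707

2108.6707 $


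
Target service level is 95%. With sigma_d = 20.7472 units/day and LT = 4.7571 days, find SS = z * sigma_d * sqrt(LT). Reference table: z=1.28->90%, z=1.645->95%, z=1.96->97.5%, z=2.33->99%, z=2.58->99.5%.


From the table, SL = 95% corresponds to z = 1.645
sqrt(LT) = sqrt(4.7571) = 2.1811
SS = 1.645 * 20.7472 * 2.1811 = 74.4383

74.4383 units


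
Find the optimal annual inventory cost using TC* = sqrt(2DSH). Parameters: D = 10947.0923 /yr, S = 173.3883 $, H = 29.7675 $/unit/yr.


2*D*S*H = 113003247.9888
TC* = sqrt(113003247.9888) = 10630.2986

10630.2986 $/yr


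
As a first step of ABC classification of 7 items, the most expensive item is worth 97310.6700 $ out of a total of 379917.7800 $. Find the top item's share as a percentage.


Top item = 97310.6700
Total = 379917.7800
Percentage = 97310.6700 / 379917.7800 * 100 = 25.6136

25.6136%


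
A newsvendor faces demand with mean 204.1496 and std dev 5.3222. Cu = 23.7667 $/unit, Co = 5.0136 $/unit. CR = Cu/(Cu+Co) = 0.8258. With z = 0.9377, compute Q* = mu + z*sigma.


CR = Cu/(Cu+Co) = 23.7667/(23.7667+5.0136) = 0.8258
z = 0.9377
Q* = 204.1496 + 0.9377 * 5.3222 = 209.1402

209.1402 units


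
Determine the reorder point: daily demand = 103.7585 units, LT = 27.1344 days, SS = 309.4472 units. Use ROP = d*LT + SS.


d*LT = 103.7585 * 27.1344 = 2815.4246
ROP = 2815.4246 + 309.4472 = 3124.8718

3124.8718 units


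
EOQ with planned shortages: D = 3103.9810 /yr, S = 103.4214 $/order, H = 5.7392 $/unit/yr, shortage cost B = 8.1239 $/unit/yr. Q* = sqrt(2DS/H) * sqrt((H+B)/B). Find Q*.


sqrt(2DS/H) = 334.4676
sqrt((H+B)/B) = 1.3063
Q* = 334.4676 * 1.3063 = 436.9200

436.9200 units


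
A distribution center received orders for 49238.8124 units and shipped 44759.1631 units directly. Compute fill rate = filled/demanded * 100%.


FR = 44759.1631 / 49238.8124 * 100 = 90.9022

90.9022%


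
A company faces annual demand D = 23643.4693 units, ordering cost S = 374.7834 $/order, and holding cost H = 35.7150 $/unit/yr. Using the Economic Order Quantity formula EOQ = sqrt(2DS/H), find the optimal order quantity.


2*D*S = 2 * 23643.4693 * 374.7834 = 17722359.6241
2*D*S/H = 496216.1452
EOQ = sqrt(496216.1452) = 704.4261

704.4261 units


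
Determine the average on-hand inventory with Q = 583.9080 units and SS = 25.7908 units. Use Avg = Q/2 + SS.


Q/2 = 291.9540
Avg = 291.9540 + 25.7908 = 317.7448

317.7448 units


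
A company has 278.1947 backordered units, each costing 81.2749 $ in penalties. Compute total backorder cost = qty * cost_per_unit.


Total = 278.1947 * 81.2749 = 22610.2464

22610.2464 $


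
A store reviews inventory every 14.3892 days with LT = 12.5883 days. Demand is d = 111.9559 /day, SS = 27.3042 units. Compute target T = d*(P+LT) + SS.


P + LT = 26.9775
d*(P+LT) = 111.9559 * 26.9775 = 3020.2903
T = 3020.2903 + 27.3042 = 3047.5945

3047.5945 units


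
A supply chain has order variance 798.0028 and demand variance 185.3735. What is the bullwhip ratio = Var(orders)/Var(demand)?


BW = 798.0028 / 185.3735 = 4.3048

4.3048


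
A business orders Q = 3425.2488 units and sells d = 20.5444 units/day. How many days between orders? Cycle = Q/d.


Cycle = 3425.2488 / 20.5444 = 166.7242

166.7242 days


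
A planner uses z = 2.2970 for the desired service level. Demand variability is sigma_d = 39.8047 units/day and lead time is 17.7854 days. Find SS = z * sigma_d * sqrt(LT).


sqrt(LT) = sqrt(17.7854) = 4.2173
SS = 2.2970 * 39.8047 * 4.2173 = 385.5912

385.5912 units


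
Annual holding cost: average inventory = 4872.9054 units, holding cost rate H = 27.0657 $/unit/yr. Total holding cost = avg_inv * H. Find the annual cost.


Cost = 4872.9054 * 27.0657 = 131888.5957

131888.5957 $/yr


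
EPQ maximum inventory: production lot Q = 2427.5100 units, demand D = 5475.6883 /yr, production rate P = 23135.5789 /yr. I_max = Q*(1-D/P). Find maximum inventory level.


D/P = 0.2367
1 - D/P = 0.7633
I_max = 2427.5100 * 0.7633 = 1852.9712

1852.9712 units


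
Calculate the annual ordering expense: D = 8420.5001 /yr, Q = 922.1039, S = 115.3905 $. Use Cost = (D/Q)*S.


Number of orders = D/Q = 9.1318
Cost = 9.1318 * 115.3905 = 1053.7269

1053.7269 $/yr


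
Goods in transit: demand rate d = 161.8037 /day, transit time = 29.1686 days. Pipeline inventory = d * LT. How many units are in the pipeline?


Pipeline = 161.8037 * 29.1686 = 4719.5874

4719.5874 units


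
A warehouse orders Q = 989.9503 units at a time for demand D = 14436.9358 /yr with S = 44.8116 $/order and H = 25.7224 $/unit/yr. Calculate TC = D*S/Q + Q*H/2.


Ordering cost = D*S/Q = 653.5098
Holding cost = Q*H/2 = 12731.9488
TC = 653.5098 + 12731.9488 = 13385.4586

13385.4586 $/yr


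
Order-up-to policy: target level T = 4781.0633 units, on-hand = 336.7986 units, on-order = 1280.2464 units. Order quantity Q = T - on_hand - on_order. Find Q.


Inventory position = OH + OO = 336.7986 + 1280.2464 = 1617.0450
Q = 4781.0633 - 1617.0450 = 3164.0183

3164.0183 units


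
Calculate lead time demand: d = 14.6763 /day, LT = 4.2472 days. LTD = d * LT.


LTD = 14.6763 * 4.2472 = 62.3332

62.3332 units


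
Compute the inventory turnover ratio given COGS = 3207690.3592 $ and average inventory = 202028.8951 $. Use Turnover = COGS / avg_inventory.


Turnover = 3207690.3592 / 202028.8951 = 15.8774

15.8774


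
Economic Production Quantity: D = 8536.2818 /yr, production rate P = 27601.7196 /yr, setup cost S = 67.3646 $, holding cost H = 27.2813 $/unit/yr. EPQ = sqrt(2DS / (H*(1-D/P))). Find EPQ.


1 - D/P = 1 - 0.3093 = 0.6907
H*(1-D/P) = 18.8441
2DS = 1150086.4179
EPQ = sqrt(61031.6021) = 247.0457

247.0457 units


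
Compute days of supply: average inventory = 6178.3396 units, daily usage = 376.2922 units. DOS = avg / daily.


DOS = 6178.3396 / 376.2922 = 16.4190

16.4190 days


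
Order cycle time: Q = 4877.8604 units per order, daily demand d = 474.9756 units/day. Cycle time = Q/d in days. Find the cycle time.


Cycle = 4877.8604 / 474.9756 = 10.2697

10.2697 days


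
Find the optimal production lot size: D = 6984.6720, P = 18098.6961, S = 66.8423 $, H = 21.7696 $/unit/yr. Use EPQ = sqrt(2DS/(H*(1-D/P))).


1 - D/P = 1 - 0.3859 = 0.6141
H*(1-D/P) = 13.3682
2DS = 933743.0825
EPQ = sqrt(69847.8273) = 264.2874

264.2874 units


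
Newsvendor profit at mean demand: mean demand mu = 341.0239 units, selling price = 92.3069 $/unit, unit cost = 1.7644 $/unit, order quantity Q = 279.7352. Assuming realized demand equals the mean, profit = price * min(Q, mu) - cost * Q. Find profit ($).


Sales at mu = min(279.7352, 341.0239) = 279.7352
Revenue = 92.3069 * 279.7352 = 25821.4891
Total cost = 1.7644 * 279.7352 = 493.5648
Profit = 25821.4891 - 493.5648 = 25327.9243

25327.9243 $


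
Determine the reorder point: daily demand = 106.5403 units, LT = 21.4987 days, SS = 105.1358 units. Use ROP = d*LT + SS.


d*LT = 106.5403 * 21.4987 = 2290.4779
ROP = 2290.4779 + 105.1358 = 2395.6137

2395.6137 units


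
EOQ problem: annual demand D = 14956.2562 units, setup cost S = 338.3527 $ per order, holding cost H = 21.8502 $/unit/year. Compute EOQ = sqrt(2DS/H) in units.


2*D*S = 2 * 14956.2562 * 338.3527 = 10120979.3343
2*D*S/H = 463198.4757
EOQ = sqrt(463198.4757) = 680.5869

680.5869 units


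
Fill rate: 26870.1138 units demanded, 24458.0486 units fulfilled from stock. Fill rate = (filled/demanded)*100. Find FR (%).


FR = 24458.0486 / 26870.1138 * 100 = 91.0232

91.0232%


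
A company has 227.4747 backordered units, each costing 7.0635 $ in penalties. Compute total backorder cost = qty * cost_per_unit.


Total = 227.4747 * 7.0635 = 1606.7675

1606.7675 $


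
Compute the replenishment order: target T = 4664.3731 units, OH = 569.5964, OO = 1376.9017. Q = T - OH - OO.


Inventory position = OH + OO = 569.5964 + 1376.9017 = 1946.4981
Q = 4664.3731 - 1946.4981 = 2717.8750

2717.8750 units


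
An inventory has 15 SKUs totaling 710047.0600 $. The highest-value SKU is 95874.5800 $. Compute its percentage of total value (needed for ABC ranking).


Top item = 95874.5800
Total = 710047.0600
Percentage = 95874.5800 / 710047.0600 * 100 = 13.5026

13.5026%


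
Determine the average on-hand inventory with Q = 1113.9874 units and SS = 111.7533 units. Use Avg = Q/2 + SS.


Q/2 = 556.9937
Avg = 556.9937 + 111.7533 = 668.7470

668.7470 units


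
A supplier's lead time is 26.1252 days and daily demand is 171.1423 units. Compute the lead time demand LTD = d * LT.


LTD = 171.1423 * 26.1252 = 4471.1268

4471.1268 units


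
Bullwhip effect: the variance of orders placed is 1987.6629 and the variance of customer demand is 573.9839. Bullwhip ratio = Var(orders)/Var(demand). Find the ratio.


BW = 1987.6629 / 573.9839 = 3.4629

3.4629


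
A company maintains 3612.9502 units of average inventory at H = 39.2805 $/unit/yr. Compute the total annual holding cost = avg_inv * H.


Cost = 3612.9502 * 39.2805 = 141918.4903

141918.4903 $/yr


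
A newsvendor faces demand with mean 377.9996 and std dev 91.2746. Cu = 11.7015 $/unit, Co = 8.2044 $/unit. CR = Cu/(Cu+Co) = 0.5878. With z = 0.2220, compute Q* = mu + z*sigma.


CR = Cu/(Cu+Co) = 11.7015/(11.7015+8.2044) = 0.5878
z = 0.2220
Q* = 377.9996 + 0.2220 * 91.2746 = 398.2626

398.2626 units


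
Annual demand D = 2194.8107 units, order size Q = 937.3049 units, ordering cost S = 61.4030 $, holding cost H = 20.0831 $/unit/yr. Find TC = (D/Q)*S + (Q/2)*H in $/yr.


Ordering cost = D*S/Q = 143.7824
Holding cost = Q*H/2 = 9411.9940
TC = 143.7824 + 9411.9940 = 9555.7764

9555.7764 $/yr


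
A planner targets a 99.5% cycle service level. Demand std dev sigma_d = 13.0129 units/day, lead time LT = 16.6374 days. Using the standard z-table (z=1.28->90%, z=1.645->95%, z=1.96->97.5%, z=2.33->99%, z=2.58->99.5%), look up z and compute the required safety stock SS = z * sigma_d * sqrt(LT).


From the table, SL = 99.5% corresponds to z = 2.58
sqrt(LT) = sqrt(16.6374) = 4.0789
SS = 2.58 * 13.0129 * 4.0789 = 136.9420

136.9420 units


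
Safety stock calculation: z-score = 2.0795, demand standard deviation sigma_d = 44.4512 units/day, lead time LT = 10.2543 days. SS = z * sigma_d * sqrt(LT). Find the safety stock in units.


sqrt(LT) = sqrt(10.2543) = 3.2022
SS = 2.0795 * 44.4512 * 3.2022 = 296.0025

296.0025 units


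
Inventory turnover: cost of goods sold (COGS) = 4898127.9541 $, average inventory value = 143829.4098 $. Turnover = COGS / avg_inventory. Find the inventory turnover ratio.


Turnover = 4898127.9541 / 143829.4098 = 34.0551

34.0551


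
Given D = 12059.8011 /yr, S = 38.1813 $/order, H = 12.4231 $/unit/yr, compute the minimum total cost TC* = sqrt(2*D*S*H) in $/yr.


2*D*S*H = 11440653.5172
TC* = sqrt(11440653.5172) = 3382.4035

3382.4035 $/yr


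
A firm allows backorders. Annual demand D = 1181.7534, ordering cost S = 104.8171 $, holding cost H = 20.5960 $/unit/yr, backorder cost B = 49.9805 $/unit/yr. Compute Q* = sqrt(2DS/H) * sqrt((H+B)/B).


sqrt(2DS/H) = 109.6738
sqrt((H+B)/B) = 1.1883
Q* = 109.6738 * 1.1883 = 130.3265

130.3265 units


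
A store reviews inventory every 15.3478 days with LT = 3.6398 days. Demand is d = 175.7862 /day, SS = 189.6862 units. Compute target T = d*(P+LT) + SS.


P + LT = 18.9876
d*(P+LT) = 175.7862 * 18.9876 = 3337.7581
T = 3337.7581 + 189.6862 = 3527.4443

3527.4443 units


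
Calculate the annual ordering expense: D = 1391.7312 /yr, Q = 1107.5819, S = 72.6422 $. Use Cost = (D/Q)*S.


Number of orders = D/Q = 1.2565
Cost = 1.2565 * 72.6422 = 91.2785

91.2785 $/yr


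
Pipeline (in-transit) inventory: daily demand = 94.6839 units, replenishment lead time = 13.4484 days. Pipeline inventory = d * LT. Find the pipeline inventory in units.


Pipeline = 94.6839 * 13.4484 = 1273.3470

1273.3470 units


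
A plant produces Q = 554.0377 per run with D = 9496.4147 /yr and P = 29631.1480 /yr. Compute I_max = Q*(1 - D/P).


D/P = 0.3205
1 - D/P = 0.6795
I_max = 554.0377 * 0.6795 = 376.4755

376.4755 units


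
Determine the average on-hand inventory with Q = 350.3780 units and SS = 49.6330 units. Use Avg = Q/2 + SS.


Q/2 = 175.1890
Avg = 175.1890 + 49.6330 = 224.8220

224.8220 units


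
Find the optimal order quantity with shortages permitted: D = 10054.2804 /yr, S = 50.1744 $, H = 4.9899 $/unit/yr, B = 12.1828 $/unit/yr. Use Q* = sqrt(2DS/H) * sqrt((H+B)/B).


sqrt(2DS/H) = 449.6615
sqrt((H+B)/B) = 1.1873
Q* = 449.6615 * 1.1873 = 533.8649

533.8649 units


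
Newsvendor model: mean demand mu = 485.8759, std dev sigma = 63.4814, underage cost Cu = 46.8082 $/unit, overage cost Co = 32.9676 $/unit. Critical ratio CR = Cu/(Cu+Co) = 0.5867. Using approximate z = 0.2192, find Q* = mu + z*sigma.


CR = Cu/(Cu+Co) = 46.8082/(46.8082+32.9676) = 0.5867
z = 0.2192
Q* = 485.8759 + 0.2192 * 63.4814 = 499.7910

499.7910 units


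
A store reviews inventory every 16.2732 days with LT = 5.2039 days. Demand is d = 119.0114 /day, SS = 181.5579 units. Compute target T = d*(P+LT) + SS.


P + LT = 21.4771
d*(P+LT) = 119.0114 * 21.4771 = 2556.0197
T = 2556.0197 + 181.5579 = 2737.5776

2737.5776 units


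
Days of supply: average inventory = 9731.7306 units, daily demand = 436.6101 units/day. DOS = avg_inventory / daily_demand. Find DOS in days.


DOS = 9731.7306 / 436.6101 = 22.2893

22.2893 days


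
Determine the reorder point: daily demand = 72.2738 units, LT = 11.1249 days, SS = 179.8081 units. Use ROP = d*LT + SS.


d*LT = 72.2738 * 11.1249 = 804.0388
ROP = 804.0388 + 179.8081 = 983.8469

983.8469 units


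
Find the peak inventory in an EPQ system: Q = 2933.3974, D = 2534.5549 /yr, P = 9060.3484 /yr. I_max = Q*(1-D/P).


D/P = 0.2797
1 - D/P = 0.7203
I_max = 2933.3974 * 0.7203 = 2112.8046

2112.8046 units


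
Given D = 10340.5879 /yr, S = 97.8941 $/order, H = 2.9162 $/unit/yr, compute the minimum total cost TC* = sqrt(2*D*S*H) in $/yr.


2*D*S*H = 5904036.7209
TC* = sqrt(5904036.7209) = 2429.8224

2429.8224 $/yr


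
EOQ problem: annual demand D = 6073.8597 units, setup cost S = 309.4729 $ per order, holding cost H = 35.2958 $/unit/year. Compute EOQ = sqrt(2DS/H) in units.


2*D*S = 2 * 6073.8597 * 309.4729 = 3759389.9511
2*D*S/H = 106510.9716
EOQ = sqrt(106510.9716) = 326.3602

326.3602 units


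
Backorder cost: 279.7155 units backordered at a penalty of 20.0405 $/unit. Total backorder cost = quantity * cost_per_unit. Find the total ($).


Total = 279.7155 * 20.0405 = 5605.6385

5605.6385 $


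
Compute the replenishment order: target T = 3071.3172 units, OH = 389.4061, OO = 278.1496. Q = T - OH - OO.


Inventory position = OH + OO = 389.4061 + 278.1496 = 667.5557
Q = 3071.3172 - 667.5557 = 2403.7615

2403.7615 units


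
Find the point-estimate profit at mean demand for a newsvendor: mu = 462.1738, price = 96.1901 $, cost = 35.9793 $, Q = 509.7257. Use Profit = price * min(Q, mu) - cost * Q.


Sales at mu = min(509.7257, 462.1738) = 462.1738
Revenue = 96.1901 * 462.1738 = 44456.5440
Total cost = 35.9793 * 509.7257 = 18339.5739
Profit = 44456.5440 - 18339.5739 = 26116.9702

26116.9702 $


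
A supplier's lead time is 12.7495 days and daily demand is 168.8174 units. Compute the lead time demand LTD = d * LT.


LTD = 168.8174 * 12.7495 = 2152.3374

2152.3374 units


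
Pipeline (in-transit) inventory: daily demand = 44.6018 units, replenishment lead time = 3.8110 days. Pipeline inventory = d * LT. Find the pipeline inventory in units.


Pipeline = 44.6018 * 3.8110 = 169.9775

169.9775 units


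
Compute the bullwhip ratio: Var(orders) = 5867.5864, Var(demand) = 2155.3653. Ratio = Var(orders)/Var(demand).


BW = 5867.5864 / 2155.3653 = 2.7223

2.7223


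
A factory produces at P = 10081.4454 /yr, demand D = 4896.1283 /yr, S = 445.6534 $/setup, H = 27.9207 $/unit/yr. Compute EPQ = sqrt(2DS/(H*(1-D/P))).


1 - D/P = 1 - 0.4857 = 0.5143
H*(1-D/P) = 14.3608
2DS = 4363952.4475
EPQ = sqrt(303879.3505) = 551.2525

551.2525 units


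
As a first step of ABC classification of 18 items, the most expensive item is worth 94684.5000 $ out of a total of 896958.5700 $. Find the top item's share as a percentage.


Top item = 94684.5000
Total = 896958.5700
Percentage = 94684.5000 / 896958.5700 * 100 = 10.5562

10.5562%


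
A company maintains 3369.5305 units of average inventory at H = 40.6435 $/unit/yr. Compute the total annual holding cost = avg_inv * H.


Cost = 3369.5305 * 40.6435 = 136949.5129

136949.5129 $/yr


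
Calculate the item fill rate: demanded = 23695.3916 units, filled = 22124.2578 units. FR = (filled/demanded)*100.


FR = 22124.2578 / 23695.3916 * 100 = 93.3695

93.3695%


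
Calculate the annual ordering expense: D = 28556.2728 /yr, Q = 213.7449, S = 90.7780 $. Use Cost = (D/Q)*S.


Number of orders = D/Q = 133.5998
Cost = 133.5998 * 90.7780 = 12127.9213

12127.9213 $/yr


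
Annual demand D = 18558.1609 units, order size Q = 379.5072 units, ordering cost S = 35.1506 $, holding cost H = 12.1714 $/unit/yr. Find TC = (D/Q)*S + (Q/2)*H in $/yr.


Ordering cost = D*S/Q = 1718.8883
Holding cost = Q*H/2 = 2309.5670
TC = 1718.8883 + 2309.5670 = 4028.4553

4028.4553 $/yr


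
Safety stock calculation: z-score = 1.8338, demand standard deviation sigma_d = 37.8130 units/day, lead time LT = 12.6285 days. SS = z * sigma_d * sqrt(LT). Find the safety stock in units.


sqrt(LT) = sqrt(12.6285) = 3.5537
SS = 1.8338 * 37.8130 * 3.5537 = 246.4160

246.4160 units


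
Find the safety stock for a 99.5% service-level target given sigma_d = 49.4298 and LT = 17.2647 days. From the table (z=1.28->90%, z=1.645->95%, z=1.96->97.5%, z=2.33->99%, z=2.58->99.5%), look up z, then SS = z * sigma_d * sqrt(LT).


From the table, SL = 99.5% corresponds to z = 2.58
sqrt(LT) = sqrt(17.2647) = 4.1551
SS = 2.58 * 49.4298 * 4.1551 = 529.8929

529.8929 units


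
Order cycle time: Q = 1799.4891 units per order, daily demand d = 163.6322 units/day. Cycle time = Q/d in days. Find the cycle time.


Cycle = 1799.4891 / 163.6322 = 10.9972

10.9972 days


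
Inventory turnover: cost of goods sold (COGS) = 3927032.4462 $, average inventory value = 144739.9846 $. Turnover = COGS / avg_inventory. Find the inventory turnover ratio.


Turnover = 3927032.4462 / 144739.9846 = 27.1316

27.1316


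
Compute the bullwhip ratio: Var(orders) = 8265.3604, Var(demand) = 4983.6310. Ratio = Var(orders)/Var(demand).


BW = 8265.3604 / 4983.6310 = 1.6585

1.6585


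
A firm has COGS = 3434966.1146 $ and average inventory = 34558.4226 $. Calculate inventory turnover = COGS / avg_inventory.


Turnover = 3434966.1146 / 34558.4226 = 99.3959

99.3959


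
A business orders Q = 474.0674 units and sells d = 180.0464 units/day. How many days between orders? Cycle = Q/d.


Cycle = 474.0674 / 180.0464 = 2.6330

2.6330 days


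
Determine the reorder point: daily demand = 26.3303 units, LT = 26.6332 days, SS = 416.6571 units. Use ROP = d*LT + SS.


d*LT = 26.3303 * 26.6332 = 701.2601
ROP = 701.2601 + 416.6571 = 1117.9172

1117.9172 units


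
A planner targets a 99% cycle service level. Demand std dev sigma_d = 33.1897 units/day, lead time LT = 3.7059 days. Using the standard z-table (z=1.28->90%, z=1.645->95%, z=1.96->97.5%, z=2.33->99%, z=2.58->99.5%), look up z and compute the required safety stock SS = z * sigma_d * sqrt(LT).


From the table, SL = 99% corresponds to z = 2.33
sqrt(LT) = sqrt(3.7059) = 1.9251
SS = 2.33 * 33.1897 * 1.9251 = 148.8696

148.8696 units


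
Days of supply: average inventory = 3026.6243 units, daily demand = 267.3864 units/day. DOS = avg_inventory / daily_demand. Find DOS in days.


DOS = 3026.6243 / 267.3864 = 11.3193

11.3193 days


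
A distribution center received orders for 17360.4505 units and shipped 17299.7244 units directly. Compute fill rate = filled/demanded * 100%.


FR = 17299.7244 / 17360.4505 * 100 = 99.6502

99.6502%


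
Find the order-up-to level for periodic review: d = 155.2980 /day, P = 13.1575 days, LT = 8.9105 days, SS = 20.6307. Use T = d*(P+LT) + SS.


P + LT = 22.0680
d*(P+LT) = 155.2980 * 22.0680 = 3427.1163
T = 3427.1163 + 20.6307 = 3447.7470

3447.7470 units


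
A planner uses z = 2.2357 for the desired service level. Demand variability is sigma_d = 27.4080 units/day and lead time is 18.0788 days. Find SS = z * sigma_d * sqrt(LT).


sqrt(LT) = sqrt(18.0788) = 4.2519
SS = 2.2357 * 27.4080 * 4.2519 = 260.5408

260.5408 units


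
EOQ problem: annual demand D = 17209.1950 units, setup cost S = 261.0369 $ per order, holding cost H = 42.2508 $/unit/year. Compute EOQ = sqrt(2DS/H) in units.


2*D*S = 2 * 17209.1950 * 261.0369 = 8984469.8286
2*D*S/H = 212646.1470
EOQ = sqrt(212646.1470) = 461.1357

461.1357 units


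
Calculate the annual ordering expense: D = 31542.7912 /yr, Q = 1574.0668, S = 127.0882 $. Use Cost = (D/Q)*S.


Number of orders = D/Q = 20.0390
Cost = 20.0390 * 127.0882 = 2546.7258

2546.7258 $/yr


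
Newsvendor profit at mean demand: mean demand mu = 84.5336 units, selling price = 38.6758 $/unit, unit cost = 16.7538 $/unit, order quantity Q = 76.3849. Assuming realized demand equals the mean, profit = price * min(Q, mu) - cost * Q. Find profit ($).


Sales at mu = min(76.3849, 84.5336) = 76.3849
Revenue = 38.6758 * 76.3849 = 2954.2471
Total cost = 16.7538 * 76.3849 = 1279.7373
Profit = 2954.2471 - 1279.7373 = 1674.5098

1674.5098 $


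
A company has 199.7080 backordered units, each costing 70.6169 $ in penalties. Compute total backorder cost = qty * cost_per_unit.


Total = 199.7080 * 70.6169 = 14102.7599

14102.7599 $


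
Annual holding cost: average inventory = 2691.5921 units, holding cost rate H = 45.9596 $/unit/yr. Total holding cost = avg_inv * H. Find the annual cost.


Cost = 2691.5921 * 45.9596 = 123704.4963

123704.4963 $/yr


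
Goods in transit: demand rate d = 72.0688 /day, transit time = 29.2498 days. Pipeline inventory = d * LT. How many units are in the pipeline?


Pipeline = 72.0688 * 29.2498 = 2107.9980

2107.9980 units


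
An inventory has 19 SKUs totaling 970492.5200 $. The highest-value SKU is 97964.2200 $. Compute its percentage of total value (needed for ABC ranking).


Top item = 97964.2200
Total = 970492.5200
Percentage = 97964.2200 / 970492.5200 * 100 = 10.0943

10.0943%


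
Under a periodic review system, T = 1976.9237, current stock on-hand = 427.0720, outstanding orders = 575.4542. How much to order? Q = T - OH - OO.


Inventory position = OH + OO = 427.0720 + 575.4542 = 1002.5262
Q = 1976.9237 - 1002.5262 = 974.3975

974.3975 units


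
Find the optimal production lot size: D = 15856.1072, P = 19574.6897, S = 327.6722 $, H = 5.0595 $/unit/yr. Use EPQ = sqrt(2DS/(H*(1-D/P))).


1 - D/P = 1 - 0.8100 = 0.1900
H*(1-D/P) = 0.9611
2DS = 10391211.0593
EPQ = sqrt(10811253.0077) = 3288.0470

3288.0470 units


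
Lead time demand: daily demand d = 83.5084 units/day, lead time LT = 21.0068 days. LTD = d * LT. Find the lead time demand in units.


LTD = 83.5084 * 21.0068 = 1754.2443

1754.2443 units


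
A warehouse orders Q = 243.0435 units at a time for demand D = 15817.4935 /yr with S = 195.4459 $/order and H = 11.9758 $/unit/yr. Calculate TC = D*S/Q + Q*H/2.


Ordering cost = D*S/Q = 12719.7981
Holding cost = Q*H/2 = 1455.3202
TC = 12719.7981 + 1455.3202 = 14175.1183

14175.1183 $/yr


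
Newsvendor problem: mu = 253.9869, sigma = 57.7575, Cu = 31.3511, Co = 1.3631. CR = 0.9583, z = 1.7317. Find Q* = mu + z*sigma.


CR = Cu/(Cu+Co) = 31.3511/(31.3511+1.3631) = 0.9583
z = 1.7317
Q* = 253.9869 + 1.7317 * 57.7575 = 354.0056

354.0056 units


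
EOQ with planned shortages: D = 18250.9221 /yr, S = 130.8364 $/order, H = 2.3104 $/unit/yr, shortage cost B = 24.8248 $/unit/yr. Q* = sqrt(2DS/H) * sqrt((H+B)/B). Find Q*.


sqrt(2DS/H) = 1437.7326
sqrt((H+B)/B) = 1.0455
Q* = 1437.7326 * 1.0455 = 1503.1480

1503.1480 units


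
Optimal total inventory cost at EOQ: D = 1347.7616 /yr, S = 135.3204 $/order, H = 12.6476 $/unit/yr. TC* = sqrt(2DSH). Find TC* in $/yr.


2*D*S*H = 4613329.4398
TC* = sqrt(4613329.4398) = 2147.8663

2147.8663 $/yr


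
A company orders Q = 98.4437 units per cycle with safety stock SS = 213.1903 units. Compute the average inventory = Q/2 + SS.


Q/2 = 49.2219
Avg = 49.2219 + 213.1903 = 262.4121

262.4121 units


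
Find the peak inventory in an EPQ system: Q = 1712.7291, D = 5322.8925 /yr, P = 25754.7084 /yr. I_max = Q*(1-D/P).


D/P = 0.2067
1 - D/P = 0.7933
I_max = 1712.7291 * 0.7933 = 1358.7483

1358.7483 units


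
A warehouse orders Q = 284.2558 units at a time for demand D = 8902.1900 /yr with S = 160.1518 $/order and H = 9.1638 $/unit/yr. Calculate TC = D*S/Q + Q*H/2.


Ordering cost = D*S/Q = 5015.5591
Holding cost = Q*H/2 = 1302.4317
TC = 5015.5591 + 1302.4317 = 6317.9907

6317.9907 $/yr


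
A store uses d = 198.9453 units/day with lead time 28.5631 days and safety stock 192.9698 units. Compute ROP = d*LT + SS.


d*LT = 198.9453 * 28.5631 = 5682.4945
ROP = 5682.4945 + 192.9698 = 5875.4643

5875.4643 units


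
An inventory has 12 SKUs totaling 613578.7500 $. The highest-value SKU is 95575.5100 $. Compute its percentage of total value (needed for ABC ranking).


Top item = 95575.5100
Total = 613578.7500
Percentage = 95575.5100 / 613578.7500 * 100 = 15.5767

15.5767%


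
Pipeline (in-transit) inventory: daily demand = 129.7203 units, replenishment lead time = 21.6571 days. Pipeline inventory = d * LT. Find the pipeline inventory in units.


Pipeline = 129.7203 * 21.6571 = 2809.3655

2809.3655 units


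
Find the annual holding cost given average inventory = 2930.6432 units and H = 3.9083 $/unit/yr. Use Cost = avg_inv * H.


Cost = 2930.6432 * 3.9083 = 11453.8328

11453.8328 $/yr


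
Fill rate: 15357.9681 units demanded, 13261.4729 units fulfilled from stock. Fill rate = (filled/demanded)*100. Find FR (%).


FR = 13261.4729 / 15357.9681 * 100 = 86.3491

86.3491%


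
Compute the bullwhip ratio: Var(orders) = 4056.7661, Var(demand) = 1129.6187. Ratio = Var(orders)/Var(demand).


BW = 4056.7661 / 1129.6187 = 3.5913

3.5913


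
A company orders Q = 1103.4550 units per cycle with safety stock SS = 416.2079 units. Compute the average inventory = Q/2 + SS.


Q/2 = 551.7275
Avg = 551.7275 + 416.2079 = 967.9354

967.9354 units


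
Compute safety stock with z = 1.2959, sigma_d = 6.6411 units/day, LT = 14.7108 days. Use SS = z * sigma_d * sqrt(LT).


sqrt(LT) = sqrt(14.7108) = 3.8355
SS = 1.2959 * 6.6411 * 3.8355 = 33.0088

33.0088 units


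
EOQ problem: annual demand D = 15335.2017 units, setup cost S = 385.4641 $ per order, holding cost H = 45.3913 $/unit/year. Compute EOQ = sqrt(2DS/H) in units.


2*D*S = 2 * 15335.2017 * 385.4641 = 11822339.4432
2*D*S/H = 260453.8633
EOQ = sqrt(260453.8633) = 510.3468

510.3468 units


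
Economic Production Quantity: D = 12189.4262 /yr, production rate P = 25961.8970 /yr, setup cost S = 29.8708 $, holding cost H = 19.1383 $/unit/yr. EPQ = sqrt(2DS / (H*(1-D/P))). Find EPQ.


1 - D/P = 1 - 0.4695 = 0.5305
H*(1-D/P) = 10.1526
2DS = 728215.8243
EPQ = sqrt(71726.7770) = 267.8186

267.8186 units


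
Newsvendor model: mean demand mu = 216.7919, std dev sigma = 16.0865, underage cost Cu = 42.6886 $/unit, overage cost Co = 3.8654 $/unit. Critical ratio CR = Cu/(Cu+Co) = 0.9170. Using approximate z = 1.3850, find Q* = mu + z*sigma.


CR = Cu/(Cu+Co) = 42.6886/(42.6886+3.8654) = 0.9170
z = 1.3850
Q* = 216.7919 + 1.3850 * 16.0865 = 239.0717

239.0717 units


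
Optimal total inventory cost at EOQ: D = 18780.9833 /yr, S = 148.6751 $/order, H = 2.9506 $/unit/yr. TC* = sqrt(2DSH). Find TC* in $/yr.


2*D*S*H = 16477711.6818
TC* = sqrt(16477711.6818) = 4059.2748

4059.2748 $/yr


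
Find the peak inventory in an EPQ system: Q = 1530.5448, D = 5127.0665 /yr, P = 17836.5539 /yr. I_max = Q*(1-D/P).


D/P = 0.2874
1 - D/P = 0.7126
I_max = 1530.5448 * 0.7126 = 1090.5941

1090.5941 units


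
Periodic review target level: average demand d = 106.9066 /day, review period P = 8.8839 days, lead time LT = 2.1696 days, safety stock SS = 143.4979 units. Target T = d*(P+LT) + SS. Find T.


P + LT = 11.0535
d*(P+LT) = 106.9066 * 11.0535 = 1181.6921
T = 1181.6921 + 143.4979 = 1325.1900

1325.1900 units


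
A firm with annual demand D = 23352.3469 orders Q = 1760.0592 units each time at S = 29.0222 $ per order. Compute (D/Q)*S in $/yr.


Number of orders = D/Q = 13.2679
Cost = 13.2679 * 29.0222 = 385.0646

385.0646 $/yr


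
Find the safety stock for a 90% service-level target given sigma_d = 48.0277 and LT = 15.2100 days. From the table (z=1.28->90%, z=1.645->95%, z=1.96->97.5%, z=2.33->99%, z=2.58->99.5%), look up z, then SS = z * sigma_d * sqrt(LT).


From the table, SL = 90% corresponds to z = 1.28
sqrt(LT) = sqrt(15.2100) = 3.9000
SS = 1.28 * 48.0277 * 3.9000 = 239.7543

239.7543 units


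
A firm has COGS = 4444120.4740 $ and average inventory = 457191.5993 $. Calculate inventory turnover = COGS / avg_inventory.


Turnover = 4444120.4740 / 457191.5993 = 9.7205

9.7205


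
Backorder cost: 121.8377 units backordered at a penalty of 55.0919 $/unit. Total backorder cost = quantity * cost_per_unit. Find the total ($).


Total = 121.8377 * 55.0919 = 6712.2704

6712.2704 $


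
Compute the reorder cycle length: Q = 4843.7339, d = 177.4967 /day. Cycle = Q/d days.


Cycle = 4843.7339 / 177.4967 = 27.2891

27.2891 days


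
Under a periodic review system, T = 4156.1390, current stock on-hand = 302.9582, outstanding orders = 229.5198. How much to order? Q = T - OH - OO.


Inventory position = OH + OO = 302.9582 + 229.5198 = 532.4780
Q = 4156.1390 - 532.4780 = 3623.6610

3623.6610 units


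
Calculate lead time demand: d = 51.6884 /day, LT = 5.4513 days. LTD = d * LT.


LTD = 51.6884 * 5.4513 = 281.7690

281.7690 units


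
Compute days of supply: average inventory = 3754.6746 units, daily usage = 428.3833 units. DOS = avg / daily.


DOS = 3754.6746 / 428.3833 = 8.7648

8.7648 days


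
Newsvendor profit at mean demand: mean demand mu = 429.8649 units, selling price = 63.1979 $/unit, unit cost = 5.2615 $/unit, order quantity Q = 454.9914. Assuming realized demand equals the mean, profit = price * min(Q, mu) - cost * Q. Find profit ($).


Sales at mu = min(454.9914, 429.8649) = 429.8649
Revenue = 63.1979 * 429.8649 = 27166.5590
Total cost = 5.2615 * 454.9914 = 2393.9373
Profit = 27166.5590 - 2393.9373 = 24772.6217

24772.6217 $


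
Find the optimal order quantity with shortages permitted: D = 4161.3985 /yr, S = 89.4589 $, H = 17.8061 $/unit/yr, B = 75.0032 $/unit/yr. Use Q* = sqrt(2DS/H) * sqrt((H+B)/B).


sqrt(2DS/H) = 204.4853
sqrt((H+B)/B) = 1.1124
Q* = 204.4853 * 1.1124 = 227.4667

227.4667 units


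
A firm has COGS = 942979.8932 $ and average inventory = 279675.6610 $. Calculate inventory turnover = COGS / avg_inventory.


Turnover = 942979.8932 / 279675.6610 = 3.3717

3.3717


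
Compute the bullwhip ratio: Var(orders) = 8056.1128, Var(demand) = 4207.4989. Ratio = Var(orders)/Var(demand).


BW = 8056.1128 / 4207.4989 = 1.9147

1.9147


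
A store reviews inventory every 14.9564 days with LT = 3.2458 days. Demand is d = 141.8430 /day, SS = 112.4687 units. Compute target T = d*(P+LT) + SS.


P + LT = 18.2022
d*(P+LT) = 141.8430 * 18.2022 = 2581.8547
T = 2581.8547 + 112.4687 = 2694.3234

2694.3234 units


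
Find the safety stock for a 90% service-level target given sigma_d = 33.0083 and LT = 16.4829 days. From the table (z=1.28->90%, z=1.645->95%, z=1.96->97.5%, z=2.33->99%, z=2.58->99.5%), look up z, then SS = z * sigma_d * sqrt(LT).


From the table, SL = 90% corresponds to z = 1.28
sqrt(LT) = sqrt(16.4829) = 4.0599
SS = 1.28 * 33.0083 * 4.0599 = 171.5339

171.5339 units


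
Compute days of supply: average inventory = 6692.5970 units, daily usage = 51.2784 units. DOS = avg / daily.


DOS = 6692.5970 / 51.2784 = 130.5149

130.5149 days


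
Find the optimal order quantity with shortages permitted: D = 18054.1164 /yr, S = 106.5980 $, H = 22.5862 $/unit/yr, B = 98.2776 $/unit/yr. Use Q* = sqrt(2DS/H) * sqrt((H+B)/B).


sqrt(2DS/H) = 412.8156
sqrt((H+B)/B) = 1.1090
Q* = 412.8156 * 1.1090 = 457.8012

457.8012 units


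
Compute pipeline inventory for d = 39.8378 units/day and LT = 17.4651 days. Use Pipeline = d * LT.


Pipeline = 39.8378 * 17.4651 = 695.7712

695.7712 units


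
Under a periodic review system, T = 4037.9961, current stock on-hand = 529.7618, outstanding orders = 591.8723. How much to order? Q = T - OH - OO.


Inventory position = OH + OO = 529.7618 + 591.8723 = 1121.6341
Q = 4037.9961 - 1121.6341 = 2916.3620

2916.3620 units


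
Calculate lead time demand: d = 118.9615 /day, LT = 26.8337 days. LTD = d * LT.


LTD = 118.9615 * 26.8337 = 3192.1772

3192.1772 units


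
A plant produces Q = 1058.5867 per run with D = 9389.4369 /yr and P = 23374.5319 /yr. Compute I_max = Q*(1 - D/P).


D/P = 0.4017
1 - D/P = 0.5983
I_max = 1058.5867 * 0.5983 = 633.3575

633.3575 units


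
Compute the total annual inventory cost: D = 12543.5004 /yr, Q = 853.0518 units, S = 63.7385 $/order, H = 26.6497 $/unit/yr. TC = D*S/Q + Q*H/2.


Ordering cost = D*S/Q = 937.2278
Holding cost = Q*H/2 = 11366.7873
TC = 937.2278 + 11366.7873 = 12304.0151

12304.0151 $/yr


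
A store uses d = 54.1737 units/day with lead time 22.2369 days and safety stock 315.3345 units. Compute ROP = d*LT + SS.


d*LT = 54.1737 * 22.2369 = 1204.6551
ROP = 1204.6551 + 315.3345 = 1519.9896

1519.9896 units


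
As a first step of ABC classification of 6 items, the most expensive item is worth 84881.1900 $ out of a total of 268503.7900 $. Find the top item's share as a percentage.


Top item = 84881.1900
Total = 268503.7900
Percentage = 84881.1900 / 268503.7900 * 100 = 31.6127

31.6127%


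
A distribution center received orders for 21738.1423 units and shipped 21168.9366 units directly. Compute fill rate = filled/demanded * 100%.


FR = 21168.9366 / 21738.1423 * 100 = 97.3815

97.3815%


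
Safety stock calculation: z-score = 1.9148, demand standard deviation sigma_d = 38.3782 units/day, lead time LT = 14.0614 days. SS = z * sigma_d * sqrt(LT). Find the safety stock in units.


sqrt(LT) = sqrt(14.0614) = 3.7499
SS = 1.9148 * 38.3782 * 3.7499 = 275.5639

275.5639 units


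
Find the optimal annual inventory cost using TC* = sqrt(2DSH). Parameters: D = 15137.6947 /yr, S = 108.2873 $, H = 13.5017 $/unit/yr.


2*D*S*H = 44264515.7051
TC* = sqrt(44264515.7051) = 6653.1583

6653.1583 $/yr


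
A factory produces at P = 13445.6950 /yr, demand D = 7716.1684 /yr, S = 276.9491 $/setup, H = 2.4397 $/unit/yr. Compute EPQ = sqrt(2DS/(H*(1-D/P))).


1 - D/P = 1 - 0.5739 = 0.4261
H*(1-D/P) = 1.0396
2DS = 4273971.7877
EPQ = sqrt(4111116.0883) = 2027.5887

2027.5887 units


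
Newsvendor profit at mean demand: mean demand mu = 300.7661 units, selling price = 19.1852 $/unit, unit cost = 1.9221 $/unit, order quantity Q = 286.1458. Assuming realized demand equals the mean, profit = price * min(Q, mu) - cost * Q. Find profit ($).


Sales at mu = min(286.1458, 300.7661) = 286.1458
Revenue = 19.1852 * 286.1458 = 5489.7644
Total cost = 1.9221 * 286.1458 = 550.0008
Profit = 5489.7644 - 550.0008 = 4939.7636

4939.7636 $
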